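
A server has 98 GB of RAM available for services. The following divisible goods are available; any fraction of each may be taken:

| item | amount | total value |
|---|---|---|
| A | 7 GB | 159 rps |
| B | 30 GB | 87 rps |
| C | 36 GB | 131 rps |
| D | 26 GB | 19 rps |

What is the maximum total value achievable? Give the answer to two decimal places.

Take in order of value per unit:
- A (159/7 per unit): all 7 → value 159, running total 159.00
- C (131/36 per unit): all 36 → value 131, running total 290.00
- B (87/30 per unit): all 30 → value 87, running total 377.00
- D (19/26 per unit): 25 of 26 → value 25×19/26 = 18.2692, running total 395.27
Total 395.27.

395.27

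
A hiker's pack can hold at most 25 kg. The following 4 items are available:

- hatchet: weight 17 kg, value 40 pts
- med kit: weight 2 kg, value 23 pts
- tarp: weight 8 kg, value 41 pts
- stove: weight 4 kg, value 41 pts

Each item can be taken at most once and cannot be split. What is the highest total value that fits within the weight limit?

105 pts

This is a 0/1 knapsack; check combinations near the capacity.
- med kit+tarp+stove: weight 2+8+4=14, value 23+41+41=105
- hatchet+med kit+stove: weight 17+2+4=23, value 40+23+41=104
- tarp+stove: weight 8+4=12, value 41+41=82
- hatchet+stove: weight 17+4=21, value 40+41=81
- hatchet+tarp: weight 17+8=25, value 40+41=81
Best: 105 pts.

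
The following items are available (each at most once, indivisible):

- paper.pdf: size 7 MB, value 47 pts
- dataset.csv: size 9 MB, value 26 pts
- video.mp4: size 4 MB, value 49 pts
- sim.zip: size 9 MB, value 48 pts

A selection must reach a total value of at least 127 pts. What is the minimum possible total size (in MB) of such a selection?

Subsets with value ≥ 127, sorted by total size:
- paper.pdf+video.mp4+sim.zip: size 20, value 144
- paper.pdf+dataset.csv+video.mp4+sim.zip: size 29, value 170
Minimum size: 20 MB.

20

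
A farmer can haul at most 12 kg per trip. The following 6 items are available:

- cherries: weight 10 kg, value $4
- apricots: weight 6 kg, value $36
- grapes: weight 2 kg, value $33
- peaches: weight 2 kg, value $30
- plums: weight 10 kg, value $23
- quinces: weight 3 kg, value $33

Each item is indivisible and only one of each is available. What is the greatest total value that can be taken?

$102

Check high-value combinations within 12 kg:
- apricots+grapes+quinces: weight 6+2+3=11, value 36+33+33=102
- apricots+grapes+peaches: weight 6+2+2=10, value 36+33+30=99
- apricots+peaches+quinces: weight 6+2+3=11, value 36+30+33=99
- grapes+peaches+quinces: weight 2+2+3=7, value 33+30+33=96
- apricots+grapes: weight 6+2=8, value 36+33=69
Best: $102.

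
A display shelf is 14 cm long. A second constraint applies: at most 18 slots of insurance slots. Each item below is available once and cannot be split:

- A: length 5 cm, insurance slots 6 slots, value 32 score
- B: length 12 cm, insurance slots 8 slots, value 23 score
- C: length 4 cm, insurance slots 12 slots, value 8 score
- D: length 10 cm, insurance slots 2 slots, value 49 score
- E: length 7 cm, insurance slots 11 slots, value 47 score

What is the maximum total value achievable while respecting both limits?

79 score

Feasible sets respecting both limits:
- A+E: length 12, insurance slots 17, value 79
- C+D: length 14, insurance slots 14, value 57
- D: length 10, insurance slots 2, value 49
- E: length 7, insurance slots 11, value 47
Best: 79 score.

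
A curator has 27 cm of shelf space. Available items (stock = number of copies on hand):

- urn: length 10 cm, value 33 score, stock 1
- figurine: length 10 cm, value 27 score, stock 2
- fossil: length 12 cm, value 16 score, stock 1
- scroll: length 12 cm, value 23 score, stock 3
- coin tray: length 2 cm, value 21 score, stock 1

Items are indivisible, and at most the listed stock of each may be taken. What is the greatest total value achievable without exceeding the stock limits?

81 score

Best selections within length 27 and stock limits:
- 1×urn + 1×figurine + 1×coin tray: length 22, value 81
- 1×urn + 1×scroll + 1×coin tray: length 24, value 77
- 2×figurine + 1×coin tray: length 22, value 75
Best: 81 score.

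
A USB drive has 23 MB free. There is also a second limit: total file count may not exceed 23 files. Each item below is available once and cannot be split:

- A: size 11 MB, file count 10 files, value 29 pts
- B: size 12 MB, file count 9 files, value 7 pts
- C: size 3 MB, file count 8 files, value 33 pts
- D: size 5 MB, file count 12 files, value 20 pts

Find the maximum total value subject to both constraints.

Feasible sets respecting both limits:
- A+C: size 14, file count 18, value 62
- C+D: size 8, file count 20, value 53
- A+D: size 16, file count 22, value 49
Best: 62 pts.

62 pts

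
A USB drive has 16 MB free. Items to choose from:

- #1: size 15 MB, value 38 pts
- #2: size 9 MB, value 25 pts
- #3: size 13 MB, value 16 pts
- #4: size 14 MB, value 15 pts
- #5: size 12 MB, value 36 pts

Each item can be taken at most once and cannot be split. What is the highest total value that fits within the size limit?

This is a 0/1 knapsack; check combinations near the capacity.
- #1: size 15, value 38
- #5: size 12, value 36
- #2: size 9, value 25
- #3: size 13, value 16
Best: 38 pts.

38 pts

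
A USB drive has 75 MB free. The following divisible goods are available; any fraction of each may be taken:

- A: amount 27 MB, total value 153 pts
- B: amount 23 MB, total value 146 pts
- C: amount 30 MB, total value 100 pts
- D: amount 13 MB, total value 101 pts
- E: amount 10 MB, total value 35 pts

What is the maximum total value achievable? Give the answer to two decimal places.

Take in order of value per unit:
- D (101/13 per unit): all 13 → value 101, running total 101.00
- B (146/23 per unit): all 23 → value 146, running total 247.00
- A (153/27 per unit): all 27 → value 153, running total 400.00
- E (35/10 per unit): all 10 → value 35, running total 435.00
- C (100/30 per unit): 2 of 30 → value 2×100/30 = 6.6667, running total 441.67
Total 441.67.

441.67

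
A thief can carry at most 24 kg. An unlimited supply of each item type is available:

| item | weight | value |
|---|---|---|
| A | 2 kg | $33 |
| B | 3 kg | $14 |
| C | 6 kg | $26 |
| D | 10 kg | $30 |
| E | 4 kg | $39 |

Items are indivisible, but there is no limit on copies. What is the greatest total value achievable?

$396

Best value-per-unit is A at 33/2, and filling with it alone uses weight 12×2=24. No mix of the others beats 12×33 = 396.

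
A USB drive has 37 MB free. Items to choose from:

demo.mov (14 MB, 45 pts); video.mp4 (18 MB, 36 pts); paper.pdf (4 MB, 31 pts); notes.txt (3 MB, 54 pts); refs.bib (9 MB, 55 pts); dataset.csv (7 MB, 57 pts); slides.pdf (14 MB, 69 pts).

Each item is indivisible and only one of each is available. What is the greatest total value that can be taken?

266 pts

Check high-value combinations within 37 MB:
- paper.pdf+notes.txt+refs.bib+dataset.csv+slides.pdf: size 4+3+9+7+14=37, value 31+54+55+57+69=266
- demo.mov+paper.pdf+notes.txt+refs.bib+dataset.csv: size 14+4+3+9+7=37, value 45+31+54+55+57=242
- notes.txt+refs.bib+dataset.csv+slides.pdf: size 3+9+7+14=33, value 54+55+57+69=235
- paper.pdf+refs.bib+dataset.csv+slides.pdf: size 4+9+7+14=34, value 31+55+57+69=212
Best: 266 pts.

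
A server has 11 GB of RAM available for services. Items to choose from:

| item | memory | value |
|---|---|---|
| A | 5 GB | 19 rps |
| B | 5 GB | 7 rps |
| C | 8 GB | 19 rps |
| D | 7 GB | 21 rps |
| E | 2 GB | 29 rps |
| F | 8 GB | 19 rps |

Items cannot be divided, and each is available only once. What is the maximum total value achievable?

50 rps

This is a 0/1 knapsack; check combinations near the capacity.
- D+E: memory 7+2=9, value 21+29=50
- A+E: memory 5+2=7, value 19+29=48
- C+E: memory 8+2=10, value 19+29=48
- E+F: memory 2+8=10, value 29+19=48
Best: 50 rps.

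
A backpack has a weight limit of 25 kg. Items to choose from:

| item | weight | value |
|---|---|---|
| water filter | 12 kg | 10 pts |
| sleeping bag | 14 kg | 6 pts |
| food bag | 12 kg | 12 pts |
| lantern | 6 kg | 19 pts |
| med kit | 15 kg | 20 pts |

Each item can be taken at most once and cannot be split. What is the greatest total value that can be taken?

39 pts

This is a 0/1 knapsack; check combinations near the capacity.
- lantern+med kit: weight 6+15=21, value 19+20=39
- food bag+lantern: weight 12+6=18, value 12+19=31
- water filter+lantern: weight 12+6=18, value 10+19=29
- sleeping bag+lantern: weight 14+6=20, value 6+19=25
- water filter+food bag: weight 12+12=24, value 10+12=22
Best: 39 pts.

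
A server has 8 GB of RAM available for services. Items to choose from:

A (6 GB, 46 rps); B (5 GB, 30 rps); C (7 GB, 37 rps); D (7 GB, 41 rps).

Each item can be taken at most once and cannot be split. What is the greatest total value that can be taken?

46 rps

Check high-value combinations within 8 GB:
- A: memory 6, value 46
- D: memory 7, value 41
- C: memory 7, value 37
Best: 46 rps.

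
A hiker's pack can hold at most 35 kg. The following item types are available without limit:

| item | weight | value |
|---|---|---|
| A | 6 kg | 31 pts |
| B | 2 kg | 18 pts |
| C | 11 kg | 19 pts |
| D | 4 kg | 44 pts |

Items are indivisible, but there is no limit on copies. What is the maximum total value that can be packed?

370 pts

Best value-per-unit is D at 44/4; filling with it alone gives 8×44 = 352.
Optimal mix: 1×B + 8×D → weight 34, value 370.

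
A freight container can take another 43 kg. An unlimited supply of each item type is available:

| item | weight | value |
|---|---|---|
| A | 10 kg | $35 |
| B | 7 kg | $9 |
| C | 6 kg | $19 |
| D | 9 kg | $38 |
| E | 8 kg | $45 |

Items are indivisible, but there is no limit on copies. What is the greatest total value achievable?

Best value-per-unit is E at 45/8, and filling with it alone uses weight 5×8=40. No mix of the others beats 5×45 = 225.

$225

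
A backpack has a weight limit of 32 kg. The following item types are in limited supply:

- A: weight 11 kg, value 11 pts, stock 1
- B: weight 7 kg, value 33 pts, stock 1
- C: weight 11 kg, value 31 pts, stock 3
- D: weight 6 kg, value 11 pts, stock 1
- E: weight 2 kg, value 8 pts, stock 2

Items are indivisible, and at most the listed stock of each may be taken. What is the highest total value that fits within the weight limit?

103 pts

Best selections within weight 32 and stock limits:
- 1×B + 2×C + 1×E: weight 31, value 103
- 1×B + 2×C: weight 29, value 95
- 1×B + 1×C + 1×D + 2×E: weight 28, value 91
- 2×C + 1×D + 2×E: weight 32, value 89
Best: 103 pts.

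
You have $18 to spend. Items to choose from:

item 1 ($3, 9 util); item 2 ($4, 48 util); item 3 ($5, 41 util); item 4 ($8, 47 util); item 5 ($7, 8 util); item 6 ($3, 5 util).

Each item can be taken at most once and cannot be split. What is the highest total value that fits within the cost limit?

136 util

Check high-value combinations within $18:
- item 2+item 3+item 4: cost 4+5+8=17, value 48+41+47=136
- item 1+item 2+item 4+item 6: cost 3+4+8+3=18, value 9+48+47+5=109
- item 1+item 2+item 4: cost 3+4+8=15, value 9+48+47=104
Best: 136 util.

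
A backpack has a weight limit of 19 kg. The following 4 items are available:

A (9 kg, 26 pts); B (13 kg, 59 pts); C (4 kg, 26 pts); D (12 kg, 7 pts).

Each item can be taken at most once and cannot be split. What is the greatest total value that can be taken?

85 pts

Check high-value combinations within 19 kg:
- B+C: weight 13+4=17, value 59+26=85
- B: weight 13, value 59
- A+C: weight 9+4=13, value 26+26=52
- C+D: weight 4+12=16, value 26+7=33
Best: 85 pts.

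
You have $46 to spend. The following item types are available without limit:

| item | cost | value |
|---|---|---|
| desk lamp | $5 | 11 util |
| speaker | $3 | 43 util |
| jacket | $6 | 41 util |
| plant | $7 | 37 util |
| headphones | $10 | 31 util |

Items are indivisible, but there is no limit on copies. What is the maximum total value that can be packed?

645 util

Best value-per-unit is speaker at 43/3, and filling with it alone uses cost 15×3=45. No mix of the others beats 15×43 = 645.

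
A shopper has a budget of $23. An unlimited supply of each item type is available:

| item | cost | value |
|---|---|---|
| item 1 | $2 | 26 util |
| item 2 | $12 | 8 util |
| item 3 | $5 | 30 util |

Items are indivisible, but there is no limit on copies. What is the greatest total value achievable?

Best value-per-unit is item 1 at 26/2, and filling with it alone uses cost 11×2=22. No mix of the others beats 11×26 = 286.

286 util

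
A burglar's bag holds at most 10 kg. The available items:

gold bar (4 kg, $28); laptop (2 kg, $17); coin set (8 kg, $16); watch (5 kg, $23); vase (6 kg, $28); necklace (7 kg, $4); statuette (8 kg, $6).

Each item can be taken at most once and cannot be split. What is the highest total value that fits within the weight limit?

$56

Check high-value combinations within 10 kg:
- gold bar+vase: weight 4+6=10, value 28+28=56
- gold bar+watch: weight 4+5=9, value 28+23=51
- gold bar+laptop: weight 4+2=6, value 28+17=45
- laptop+vase: weight 2+6=8, value 17+28=45
Best: $56.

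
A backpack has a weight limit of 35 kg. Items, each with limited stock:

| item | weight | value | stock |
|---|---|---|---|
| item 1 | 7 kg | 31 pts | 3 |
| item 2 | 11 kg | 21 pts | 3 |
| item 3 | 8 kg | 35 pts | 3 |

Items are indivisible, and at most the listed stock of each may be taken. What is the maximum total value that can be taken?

136 pts

Top feasible selections:
- 1×item 1 + 3×item 3: weight 31, value 136
- 2×item 1 + 2×item 3: weight 30, value 132
- 3×item 1 + 1×item 3: weight 29, value 128
Best: 136 pts.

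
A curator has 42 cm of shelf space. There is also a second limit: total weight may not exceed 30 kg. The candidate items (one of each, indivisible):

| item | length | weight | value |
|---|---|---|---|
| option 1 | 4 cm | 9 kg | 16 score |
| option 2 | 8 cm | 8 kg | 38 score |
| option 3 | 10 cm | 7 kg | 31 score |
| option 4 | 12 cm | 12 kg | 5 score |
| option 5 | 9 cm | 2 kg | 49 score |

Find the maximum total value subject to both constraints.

134 score

Feasible sets respecting both limits:
- option 1+option 2+option 3+option 5: length 31, weight 26, value 134
- option 2+option 3+option 4+option 5: length 39, weight 29, value 123
- option 2+option 3+option 5: length 27, weight 17, value 118
- option 1+option 2+option 5: length 21, weight 19, value 103
Best: 134 score.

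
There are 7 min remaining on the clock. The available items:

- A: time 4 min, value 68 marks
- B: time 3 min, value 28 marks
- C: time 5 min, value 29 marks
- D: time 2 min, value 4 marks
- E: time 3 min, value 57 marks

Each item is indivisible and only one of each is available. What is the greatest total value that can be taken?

Check high-value combinations within 7 min:
- A+E: time 4+3=7, value 68+57=125
- A+B: time 4+3=7, value 68+28=96
- B+E: time 3+3=6, value 28+57=85
- A+D: time 4+2=6, value 68+4=72
- A: time 4, value 68
Best: 125 marks.

125 marks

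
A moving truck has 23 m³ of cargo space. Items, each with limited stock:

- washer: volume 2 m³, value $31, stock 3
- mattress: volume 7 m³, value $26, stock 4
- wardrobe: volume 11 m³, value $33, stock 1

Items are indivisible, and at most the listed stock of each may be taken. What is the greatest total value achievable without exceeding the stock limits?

Top feasible selections:
- 3×washer + 2×mattress: volume 20, value 145
- 3×washer + 1×wardrobe: volume 17, value 126
- 2×washer + 1×mattress + 1×wardrobe: volume 22, value 121
- 3×washer + 1×mattress: volume 13, value 119
Best: $145.

$145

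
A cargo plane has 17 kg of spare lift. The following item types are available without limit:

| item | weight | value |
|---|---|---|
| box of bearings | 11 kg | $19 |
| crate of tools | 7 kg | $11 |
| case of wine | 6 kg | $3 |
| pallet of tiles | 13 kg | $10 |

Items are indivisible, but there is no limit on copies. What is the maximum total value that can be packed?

$22

Best value-per-unit is box of bearings at 19/11; filling with it alone gives 1×19 = 19.
Optimal mix: 1×box of bearings + 1×case of wine → weight 17, value 22.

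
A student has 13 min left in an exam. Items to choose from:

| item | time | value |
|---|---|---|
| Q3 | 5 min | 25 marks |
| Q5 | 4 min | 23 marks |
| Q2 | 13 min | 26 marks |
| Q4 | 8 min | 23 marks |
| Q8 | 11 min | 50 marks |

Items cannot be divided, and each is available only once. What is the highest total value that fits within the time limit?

This is a 0/1 knapsack; check combinations near the capacity.
- Q8: time 11, value 50
- Q3+Q5: time 5+4=9, value 25+23=48
- Q3+Q4: time 5+8=13, value 25+23=48
Best: 50 marks.

50 marks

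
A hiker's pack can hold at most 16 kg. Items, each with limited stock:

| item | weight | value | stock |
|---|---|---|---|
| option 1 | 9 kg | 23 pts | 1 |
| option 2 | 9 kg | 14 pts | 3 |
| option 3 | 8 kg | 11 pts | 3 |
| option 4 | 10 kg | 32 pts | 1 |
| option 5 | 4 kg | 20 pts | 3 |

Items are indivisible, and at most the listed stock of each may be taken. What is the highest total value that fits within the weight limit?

Best selections within weight 16 and stock limits:
- 3×option 5: weight 12, value 60
- 1×option 4 + 1×option 5: weight 14, value 52
- 1×option 3 + 2×option 5: weight 16, value 51
Best: 60 pts.

60 pts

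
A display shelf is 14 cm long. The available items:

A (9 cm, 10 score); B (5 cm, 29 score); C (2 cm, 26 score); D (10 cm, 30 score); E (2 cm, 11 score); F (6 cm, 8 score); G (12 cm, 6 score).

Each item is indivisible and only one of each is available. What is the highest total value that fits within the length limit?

67 score

Check high-value combinations within 14 cm:
- C+D+E: length 2+10+2=14, value 26+30+11=67
- B+C+E: length 5+2+2=9, value 29+26+11=66
- B+C+F: length 5+2+6=13, value 29+26+8=63
- C+D: length 2+10=12, value 26+30=56
Best: 67 score.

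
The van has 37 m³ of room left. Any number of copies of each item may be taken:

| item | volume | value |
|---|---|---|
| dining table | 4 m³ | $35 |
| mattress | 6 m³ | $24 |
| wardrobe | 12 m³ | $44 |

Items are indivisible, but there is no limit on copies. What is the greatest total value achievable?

Best value-per-unit is dining table at 35/4, and filling with it alone uses volume 9×4=36. No mix of the others beats 9×35 = 315.

$315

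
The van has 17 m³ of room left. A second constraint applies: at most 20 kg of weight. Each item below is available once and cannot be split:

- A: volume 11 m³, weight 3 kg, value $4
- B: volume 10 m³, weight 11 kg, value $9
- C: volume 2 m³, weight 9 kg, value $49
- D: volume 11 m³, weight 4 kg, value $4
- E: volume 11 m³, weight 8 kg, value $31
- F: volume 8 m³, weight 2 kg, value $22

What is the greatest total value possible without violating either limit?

$80

Feasible sets respecting both limits:
- C+E: volume 13, weight 17, value 80
- C+F: volume 10, weight 11, value 71
- B+C: volume 12, weight 20, value 58
- A+C: volume 13, weight 12, value 53
Best: $80.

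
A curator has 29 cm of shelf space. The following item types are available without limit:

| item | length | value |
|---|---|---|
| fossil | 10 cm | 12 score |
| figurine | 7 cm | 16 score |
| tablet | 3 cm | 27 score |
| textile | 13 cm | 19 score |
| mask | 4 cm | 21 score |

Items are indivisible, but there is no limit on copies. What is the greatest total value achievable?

Best value-per-unit is tablet at 27/3, and filling with it alone uses length 9×3=27. No mix of the others beats 9×27 = 243.

243 score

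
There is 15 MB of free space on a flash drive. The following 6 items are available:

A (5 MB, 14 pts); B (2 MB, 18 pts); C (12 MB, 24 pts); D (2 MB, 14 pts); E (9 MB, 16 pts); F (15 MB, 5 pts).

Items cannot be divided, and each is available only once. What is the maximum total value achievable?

Check high-value combinations within 15 MB:
- B+D+E: size 2+2+9=13, value 18+14+16=48
- A+B+D: size 5+2+2=9, value 14+18+14=46
- B+C: size 2+12=14, value 18+24=42
Best: 48 pts.

48 pts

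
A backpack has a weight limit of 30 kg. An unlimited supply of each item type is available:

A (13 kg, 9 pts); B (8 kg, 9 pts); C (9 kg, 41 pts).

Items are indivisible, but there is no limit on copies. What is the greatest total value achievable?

Best value-per-unit is C at 41/9, and filling with it alone uses weight 3×9=27. No mix of the others beats 3×41 = 123.

123 pts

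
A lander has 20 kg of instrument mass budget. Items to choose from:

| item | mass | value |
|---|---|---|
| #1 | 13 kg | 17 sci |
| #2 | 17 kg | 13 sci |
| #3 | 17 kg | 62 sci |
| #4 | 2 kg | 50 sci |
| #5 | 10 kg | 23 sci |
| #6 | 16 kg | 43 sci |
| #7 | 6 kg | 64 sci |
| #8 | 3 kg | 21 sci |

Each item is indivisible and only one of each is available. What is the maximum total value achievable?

Check high-value combinations within 20 kg:
- #4+#5+#7: mass 2+10+6=18, value 50+23+64=137
- #4+#7+#8: mass 2+6+3=11, value 50+64+21=135
- #4+#7: mass 2+6=8, value 50+64=114
- #3+#4: mass 17+2=19, value 62+50=112
- #5+#7+#8: mass 10+6+3=19, value 23+64+21=108
Best: 137 sci.

137 sci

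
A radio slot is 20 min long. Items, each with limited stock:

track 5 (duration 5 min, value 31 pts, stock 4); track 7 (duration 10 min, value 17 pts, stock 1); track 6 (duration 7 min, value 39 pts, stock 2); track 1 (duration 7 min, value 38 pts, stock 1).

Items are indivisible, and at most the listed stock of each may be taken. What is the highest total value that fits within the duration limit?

124 pts

Top feasible selections:
- 4×track 5: duration 20, value 124
- 1×track 5 + 2×track 6: duration 19, value 109
- 1×track 5 + 1×track 6 + 1×track 1: duration 19, value 108
- 2×track 5 + 1×track 6: duration 17, value 101
Best: 124 pts.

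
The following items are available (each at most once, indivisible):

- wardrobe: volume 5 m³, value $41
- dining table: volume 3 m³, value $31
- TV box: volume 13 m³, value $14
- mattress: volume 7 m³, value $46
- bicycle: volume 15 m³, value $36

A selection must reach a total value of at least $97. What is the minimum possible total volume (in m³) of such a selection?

15

Subsets with value ≥ 97, sorted by total volume:
- wardrobe+dining table+mattress: volume 15, value 118
- wardrobe+dining table+bicycle: volume 23, value 108
- dining table+mattress+bicycle: volume 25, value 113
Minimum volume: 15 m³.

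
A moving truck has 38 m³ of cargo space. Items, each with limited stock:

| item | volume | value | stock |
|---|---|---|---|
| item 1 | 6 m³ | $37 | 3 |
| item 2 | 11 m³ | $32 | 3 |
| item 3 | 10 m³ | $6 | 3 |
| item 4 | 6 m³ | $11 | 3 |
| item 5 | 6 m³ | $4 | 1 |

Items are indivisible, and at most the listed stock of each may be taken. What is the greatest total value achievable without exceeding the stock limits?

Best selections within volume 38 and stock limits:
- 3×item 1 + 1×item 2 + 1×item 4: volume 35, value 154
- 3×item 1 + 1×item 2 + 1×item 5: volume 35, value 147
- 3×item 1 + 3×item 4: volume 36, value 144
- 3×item 1 + 1×item 2: volume 29, value 143
Best: $154.

$154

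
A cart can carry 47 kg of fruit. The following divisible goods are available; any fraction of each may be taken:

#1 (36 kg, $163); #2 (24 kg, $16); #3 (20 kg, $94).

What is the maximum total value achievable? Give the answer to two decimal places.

216.25

Take in order of value per unit:
- #3 (94/20 per unit): all 20 → value 94, running total 94.00
- #1 (163/36 per unit): 27 of 36 → value 27×163/36 = 122.2500, running total 216.25
Total 216.25.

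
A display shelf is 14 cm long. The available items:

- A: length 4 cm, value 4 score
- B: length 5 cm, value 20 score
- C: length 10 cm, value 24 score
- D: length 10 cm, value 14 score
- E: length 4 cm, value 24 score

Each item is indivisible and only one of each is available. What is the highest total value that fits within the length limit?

This is a 0/1 knapsack; check combinations near the capacity.
- A+B+E: length 4+5+4=13, value 4+20+24=48
- C+E: length 10+4=14, value 24+24=48
- B+E: length 5+4=9, value 20+24=44
Best: 48 score.

48 score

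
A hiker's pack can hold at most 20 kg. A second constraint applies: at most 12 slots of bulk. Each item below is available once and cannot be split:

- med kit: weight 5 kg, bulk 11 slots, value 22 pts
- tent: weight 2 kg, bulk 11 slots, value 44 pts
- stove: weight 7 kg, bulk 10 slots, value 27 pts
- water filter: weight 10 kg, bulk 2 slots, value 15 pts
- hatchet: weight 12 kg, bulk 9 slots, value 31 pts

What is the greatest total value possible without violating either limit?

Feasible sets respecting both limits:
- tent: weight 2, bulk 11, value 44
- stove+water filter: weight 17, bulk 12, value 42
- hatchet: weight 12, bulk 9, value 31
- stove: weight 7, bulk 10, value 27
Best: 44 pts.

44 pts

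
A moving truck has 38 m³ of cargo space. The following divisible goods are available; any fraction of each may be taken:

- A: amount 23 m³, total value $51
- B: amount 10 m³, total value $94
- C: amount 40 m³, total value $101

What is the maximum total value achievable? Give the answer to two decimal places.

Take in order of value per unit:
- B (94/10 per unit): all 10 → value 94, running total 94.00
- C (101/40 per unit): 28 of 40 → value 28×101/40 = 70.7000, running total 164.70
Total 164.70.

164.70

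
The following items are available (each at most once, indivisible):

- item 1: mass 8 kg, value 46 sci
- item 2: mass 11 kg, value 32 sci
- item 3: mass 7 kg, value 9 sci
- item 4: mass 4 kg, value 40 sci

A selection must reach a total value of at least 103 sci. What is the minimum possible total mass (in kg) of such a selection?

Subsets with value ≥ 103, sorted by total mass:
- item 1+item 2+item 4: mass 23, value 118
- item 1+item 2+item 3+item 4: mass 30, value 127
Minimum mass: 23 kg.

23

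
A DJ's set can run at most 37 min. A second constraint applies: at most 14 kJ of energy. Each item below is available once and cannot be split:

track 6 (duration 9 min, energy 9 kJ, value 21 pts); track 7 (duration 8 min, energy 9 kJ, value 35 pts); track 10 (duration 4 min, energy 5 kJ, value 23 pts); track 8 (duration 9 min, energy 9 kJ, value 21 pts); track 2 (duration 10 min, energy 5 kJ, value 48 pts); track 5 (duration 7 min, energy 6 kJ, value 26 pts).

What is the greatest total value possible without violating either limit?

83 pts

Feasible sets respecting both limits:
- track 7+track 2: duration 18, energy 14, value 83
- track 2+track 5: duration 17, energy 11, value 74
- track 10+track 2: duration 14, energy 10, value 71
Best: 83 pts.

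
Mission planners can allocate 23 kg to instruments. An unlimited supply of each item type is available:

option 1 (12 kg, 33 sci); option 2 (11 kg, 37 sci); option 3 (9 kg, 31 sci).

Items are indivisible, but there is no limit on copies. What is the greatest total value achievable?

74 sci

Best value-per-unit is option 3 at 31/9; filling with it alone gives 2×31 = 62.
Optimal mix: 2×option 2 → mass 22, value 74.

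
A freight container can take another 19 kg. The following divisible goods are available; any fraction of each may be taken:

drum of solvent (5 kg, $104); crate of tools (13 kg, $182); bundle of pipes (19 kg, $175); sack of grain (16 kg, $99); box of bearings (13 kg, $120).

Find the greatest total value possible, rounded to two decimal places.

Take in order of value per unit:
- drum of solvent (104/5 per unit): all 5 → value 104, running total 104.00
- crate of tools (182/13 per unit): all 13 → value 182, running total 286.00
- box of bearings (120/13 per unit): 1 of 13 → value 1×120/13 = 9.2308, running total 295.23
Total 295.23.

295.23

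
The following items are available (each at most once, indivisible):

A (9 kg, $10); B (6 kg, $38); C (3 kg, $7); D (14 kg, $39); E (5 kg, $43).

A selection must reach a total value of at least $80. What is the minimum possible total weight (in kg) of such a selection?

11

Subsets with value ≥ 80, sorted by total weight:
- B+E: weight 11, value 81
- B+C+E: weight 14, value 88
- D+E: weight 19, value 82
- A+B+E: weight 20, value 91
Minimum weight: 11 kg.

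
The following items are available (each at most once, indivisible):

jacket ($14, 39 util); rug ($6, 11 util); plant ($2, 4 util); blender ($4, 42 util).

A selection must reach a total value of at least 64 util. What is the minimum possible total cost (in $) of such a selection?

Subsets with value ≥ 64, sorted by total cost:
- jacket+blender: cost 18, value 81
- jacket+plant+blender: cost 20, value 85
- jacket+rug+blender: cost 24, value 92
Minimum cost: 18 $.

18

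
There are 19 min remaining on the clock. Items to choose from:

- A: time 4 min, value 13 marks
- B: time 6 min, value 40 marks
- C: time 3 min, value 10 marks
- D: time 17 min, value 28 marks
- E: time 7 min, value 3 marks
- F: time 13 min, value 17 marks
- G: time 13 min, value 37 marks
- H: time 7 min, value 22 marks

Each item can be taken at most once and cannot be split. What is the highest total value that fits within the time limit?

Check high-value combinations within 19 min:
- B+G: time 6+13=19, value 40+37=77
- A+B+H: time 4+6+7=17, value 13+40+22=75
- B+C+H: time 6+3+7=16, value 40+10+22=72
Best: 77 marks.

77 marks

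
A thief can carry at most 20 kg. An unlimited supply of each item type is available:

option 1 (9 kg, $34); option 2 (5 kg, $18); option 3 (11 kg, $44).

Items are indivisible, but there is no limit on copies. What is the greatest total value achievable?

Best value-per-unit is option 3 at 44/11; filling with it alone gives 1×44 = 44.
Optimal mix: 1×option 1 + 1×option 3 → weight 20, value 78.

$78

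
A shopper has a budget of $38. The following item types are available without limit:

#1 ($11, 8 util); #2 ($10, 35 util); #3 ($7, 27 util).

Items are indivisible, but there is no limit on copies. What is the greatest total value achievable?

Best value-per-unit is #3 at 27/7; filling with it alone gives 5×27 = 135.
Optimal mix: 1×#2 + 4×#3 → cost 38, value 143.

143 util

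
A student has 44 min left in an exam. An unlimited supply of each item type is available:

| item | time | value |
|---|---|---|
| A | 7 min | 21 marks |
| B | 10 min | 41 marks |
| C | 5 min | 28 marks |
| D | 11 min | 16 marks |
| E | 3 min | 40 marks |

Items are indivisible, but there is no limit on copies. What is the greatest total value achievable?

560 marks

Best value-per-unit is E at 40/3, and filling with it alone uses time 14×3=42. No mix of the others beats 14×40 = 560.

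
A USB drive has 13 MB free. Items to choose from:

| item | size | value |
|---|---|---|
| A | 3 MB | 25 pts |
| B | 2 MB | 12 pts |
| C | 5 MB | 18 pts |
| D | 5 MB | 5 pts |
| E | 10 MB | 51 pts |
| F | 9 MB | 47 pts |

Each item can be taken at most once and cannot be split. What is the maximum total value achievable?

76 pts

This is a 0/1 knapsack; check combinations near the capacity.
- A+E: size 3+10=13, value 25+51=76
- A+F: size 3+9=12, value 25+47=72
- B+E: size 2+10=12, value 12+51=63
- B+F: size 2+9=11, value 12+47=59
- A+B+C: size 3+2+5=10, value 25+12+18=55
Best: 76 pts.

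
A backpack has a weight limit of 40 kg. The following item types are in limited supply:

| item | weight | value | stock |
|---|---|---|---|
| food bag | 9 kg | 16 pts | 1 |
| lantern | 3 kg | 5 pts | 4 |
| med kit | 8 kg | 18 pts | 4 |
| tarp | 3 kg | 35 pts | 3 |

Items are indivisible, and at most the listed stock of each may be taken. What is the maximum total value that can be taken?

Best selections within weight 40 and stock limits:
- 2×lantern + 3×med kit + 3×tarp: weight 39, value 169
- 1×food bag + 2×lantern + 2×med kit + 3×tarp: weight 40, value 167
Best: 169 pts.

169 pts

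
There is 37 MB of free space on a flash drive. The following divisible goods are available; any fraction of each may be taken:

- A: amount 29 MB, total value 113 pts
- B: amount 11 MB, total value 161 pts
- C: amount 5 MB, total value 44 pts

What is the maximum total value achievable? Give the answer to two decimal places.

286.83

Take in order of value per unit:
- B (161/11 per unit): all 11 → value 161, running total 161.00
- C (44/5 per unit): all 5 → value 44, running total 205.00
- A (113/29 per unit): 21 of 29 → value 21×113/29 = 81.8276, running total 286.83
Total 286.83.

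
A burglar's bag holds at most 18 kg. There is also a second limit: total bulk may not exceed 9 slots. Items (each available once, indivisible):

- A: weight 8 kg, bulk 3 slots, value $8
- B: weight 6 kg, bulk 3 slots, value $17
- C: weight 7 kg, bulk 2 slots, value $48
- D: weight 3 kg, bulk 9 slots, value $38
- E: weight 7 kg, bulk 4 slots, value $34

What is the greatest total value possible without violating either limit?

$82

Feasible sets respecting both limits:
- C+E: weight 14, bulk 6, value 82
- B+C: weight 13, bulk 5, value 65
- A+C: weight 15, bulk 5, value 56
- B+E: weight 13, bulk 7, value 51
Best: $82.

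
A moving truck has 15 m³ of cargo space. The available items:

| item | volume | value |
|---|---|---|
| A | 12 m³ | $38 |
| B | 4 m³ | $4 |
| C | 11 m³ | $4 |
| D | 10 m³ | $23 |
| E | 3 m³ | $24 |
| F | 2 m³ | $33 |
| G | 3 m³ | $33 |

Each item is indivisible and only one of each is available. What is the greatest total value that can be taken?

Check high-value combinations within 15 m³:
- B+E+F+G: volume 4+3+2+3=12, value 4+24+33+33=94
- E+F+G: volume 3+2+3=8, value 24+33+33=90
- D+F+G: volume 10+2+3=15, value 23+33+33=89
- D+E+F: volume 10+3+2=15, value 23+24+33=80
- A+F: volume 12+2=14, value 38+33=71
Best: $94.

$94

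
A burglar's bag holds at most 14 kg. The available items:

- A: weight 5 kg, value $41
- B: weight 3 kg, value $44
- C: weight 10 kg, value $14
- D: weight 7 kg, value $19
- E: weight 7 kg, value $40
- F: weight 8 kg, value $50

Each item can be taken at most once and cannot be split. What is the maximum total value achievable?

This is a 0/1 knapsack; check combinations near the capacity.
- B+F: weight 3+8=11, value 44+50=94
- A+F: weight 5+8=13, value 41+50=91
- A+B: weight 5+3=8, value 41+44=85
- B+E: weight 3+7=10, value 44+40=84
- A+E: weight 5+7=12, value 41+40=81
Best: $94.

$94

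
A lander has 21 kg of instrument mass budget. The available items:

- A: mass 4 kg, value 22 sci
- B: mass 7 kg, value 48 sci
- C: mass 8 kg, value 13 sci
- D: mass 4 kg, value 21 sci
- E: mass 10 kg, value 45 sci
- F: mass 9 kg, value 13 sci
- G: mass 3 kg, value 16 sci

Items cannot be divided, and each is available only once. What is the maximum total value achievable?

Check high-value combinations within 21 kg:
- A+B+E: mass 4+7+10=21, value 22+48+45=115
- B+D+E: mass 7+4+10=21, value 48+21+45=114
- B+E+G: mass 7+10+3=20, value 48+45+16=109
- A+B+D+G: mass 4+7+4+3=18, value 22+48+21+16=107
Best: 115 sci.

115 sci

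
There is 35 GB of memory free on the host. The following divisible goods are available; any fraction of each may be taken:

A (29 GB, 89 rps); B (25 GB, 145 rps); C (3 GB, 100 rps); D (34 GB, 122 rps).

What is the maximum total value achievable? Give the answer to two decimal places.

270.12

Take in order of value per unit:
- C (100/3 per unit): all 3 → value 100, running total 100.00
- B (145/25 per unit): all 25 → value 145, running total 245.00
- D (122/34 per unit): 7 of 34 → value 7×122/34 = 25.1176, running total 270.12
Total 270.12.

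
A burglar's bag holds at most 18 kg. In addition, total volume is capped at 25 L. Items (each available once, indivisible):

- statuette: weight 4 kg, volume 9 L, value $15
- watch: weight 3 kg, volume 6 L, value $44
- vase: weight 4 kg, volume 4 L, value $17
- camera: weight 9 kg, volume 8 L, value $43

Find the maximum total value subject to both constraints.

Feasible sets respecting both limits:
- watch+vase+camera: weight 16, volume 18, value 104
- statuette+watch+camera: weight 16, volume 23, value 102
- watch+camera: weight 12, volume 14, value 87
Best: $104.

$104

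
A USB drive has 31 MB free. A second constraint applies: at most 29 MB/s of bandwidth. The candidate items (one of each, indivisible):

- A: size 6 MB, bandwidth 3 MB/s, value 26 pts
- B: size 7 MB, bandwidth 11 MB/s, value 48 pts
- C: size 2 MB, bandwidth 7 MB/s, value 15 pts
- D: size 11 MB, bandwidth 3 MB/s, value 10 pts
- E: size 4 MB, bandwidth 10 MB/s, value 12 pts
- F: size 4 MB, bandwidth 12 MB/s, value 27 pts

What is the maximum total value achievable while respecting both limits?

111 pts

Feasible sets respecting both limits:
- A+B+D+F: size 28, bandwidth 29, value 111
- A+B+F: size 17, bandwidth 26, value 101
- A+B+C+D: size 26, bandwidth 24, value 99
Best: 111 pts.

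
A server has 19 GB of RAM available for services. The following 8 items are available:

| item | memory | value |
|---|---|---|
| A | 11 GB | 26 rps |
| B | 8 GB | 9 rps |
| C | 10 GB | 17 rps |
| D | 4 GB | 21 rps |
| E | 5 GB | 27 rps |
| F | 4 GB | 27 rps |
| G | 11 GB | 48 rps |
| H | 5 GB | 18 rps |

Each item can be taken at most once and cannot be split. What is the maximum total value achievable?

This is a 0/1 knapsack; check combinations near the capacity.
- D+F+G: memory 4+4+11=19, value 21+27+48=96
- D+E+F+H: memory 4+5+4+5=18, value 21+27+27+18=93
- D+E+F: memory 4+5+4=13, value 21+27+27=75
Best: 96 rps.

96 rps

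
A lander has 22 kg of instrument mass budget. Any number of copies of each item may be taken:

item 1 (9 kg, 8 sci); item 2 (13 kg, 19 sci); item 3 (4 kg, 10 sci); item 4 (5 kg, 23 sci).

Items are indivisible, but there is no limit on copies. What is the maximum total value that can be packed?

92 sci

Best value-per-unit is item 4 at 23/5, and filling with it alone uses mass 4×5=20. No mix of the others beats 4×23 = 92.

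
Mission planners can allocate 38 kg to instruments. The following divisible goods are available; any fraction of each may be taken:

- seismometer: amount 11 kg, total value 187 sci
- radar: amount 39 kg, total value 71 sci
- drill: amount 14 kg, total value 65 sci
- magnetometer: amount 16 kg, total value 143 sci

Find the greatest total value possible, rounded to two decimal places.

381.07

Take in order of value per unit:
- seismometer (187/11 per unit): all 11 → value 187, running total 187.00
- magnetometer (143/16 per unit): all 16 → value 143, running total 330.00
- drill (65/14 per unit): 11 of 14 → value 11×65/14 = 51.0714, running total 381.07
Total 381.07.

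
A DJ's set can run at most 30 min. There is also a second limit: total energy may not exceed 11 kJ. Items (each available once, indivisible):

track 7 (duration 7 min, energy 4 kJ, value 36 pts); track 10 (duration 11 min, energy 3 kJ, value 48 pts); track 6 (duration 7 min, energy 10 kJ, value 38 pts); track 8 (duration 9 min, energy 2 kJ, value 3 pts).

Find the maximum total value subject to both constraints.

Feasible sets respecting both limits:
- track 7+track 10+track 8: duration 27, energy 9, value 87
- track 7+track 10: duration 18, energy 7, value 84
- track 10+track 8: duration 20, energy 5, value 51
- track 10: duration 11, energy 3, value 48
Best: 87 pts.

87 pts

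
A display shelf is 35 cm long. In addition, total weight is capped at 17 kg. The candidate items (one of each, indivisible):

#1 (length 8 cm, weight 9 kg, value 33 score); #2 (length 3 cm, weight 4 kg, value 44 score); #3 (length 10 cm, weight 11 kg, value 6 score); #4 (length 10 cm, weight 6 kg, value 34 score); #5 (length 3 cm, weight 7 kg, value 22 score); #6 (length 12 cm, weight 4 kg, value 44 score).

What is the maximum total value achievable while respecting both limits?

Feasible sets respecting both limits:
- #2+#4+#6: length 25, weight 14, value 122
- #1+#2+#6: length 23, weight 17, value 121
- #2+#5+#6: length 18, weight 15, value 110
- #2+#4+#5: length 16, weight 17, value 100
Best: 122 score.

122 score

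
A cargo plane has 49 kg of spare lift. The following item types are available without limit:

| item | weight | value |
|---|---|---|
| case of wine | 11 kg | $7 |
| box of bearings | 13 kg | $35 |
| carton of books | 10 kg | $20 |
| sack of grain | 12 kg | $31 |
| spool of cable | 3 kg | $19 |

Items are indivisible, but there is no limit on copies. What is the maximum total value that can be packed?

Best value-per-unit is spool of cable at 19/3, and filling with it alone uses weight 16×3=48. No mix of the others beats 16×19 = 304.

$304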